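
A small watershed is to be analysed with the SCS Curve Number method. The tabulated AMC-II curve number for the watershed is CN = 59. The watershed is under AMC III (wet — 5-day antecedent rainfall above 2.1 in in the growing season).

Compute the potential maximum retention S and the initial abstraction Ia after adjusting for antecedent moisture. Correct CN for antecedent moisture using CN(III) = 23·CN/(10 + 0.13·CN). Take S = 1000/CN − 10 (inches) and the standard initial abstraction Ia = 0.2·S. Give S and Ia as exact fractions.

CN(III) from CN(II)=59: (23·59)/(10 + 0.13·59) = 135700/1767 ≈ 76.797
S = 1000/(135700/1767) − 10 = 4100/1357 in ≈ 3.021 in
Initial abstraction Ia = S/5 = (4100/1357)/5 = 820/1357 ≈ 0.604 in

S = 4100/1357 in ≈ 3.021 in; Ia = 820/1357 in ≈ 0.604 in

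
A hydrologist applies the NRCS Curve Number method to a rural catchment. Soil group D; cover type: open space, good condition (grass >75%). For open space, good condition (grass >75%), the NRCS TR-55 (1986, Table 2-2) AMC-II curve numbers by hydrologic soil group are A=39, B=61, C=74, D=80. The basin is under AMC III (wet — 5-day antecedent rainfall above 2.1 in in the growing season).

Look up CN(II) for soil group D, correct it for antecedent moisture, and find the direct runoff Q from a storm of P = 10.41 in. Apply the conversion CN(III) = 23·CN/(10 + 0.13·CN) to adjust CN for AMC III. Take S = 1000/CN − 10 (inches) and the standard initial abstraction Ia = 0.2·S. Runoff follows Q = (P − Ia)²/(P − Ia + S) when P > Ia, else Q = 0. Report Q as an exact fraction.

Q = 549574249/59668900 in ≈ 9.210 in

NRCS table: open space, good condition (grass >75%), soil group D → CN(II) = 80
Wet (AMC III): CN(III) = 23·80/(10 + 0.13·80) = 1840/(102/5) = 4600/51 ≈ 90.196
Retention S: 1000/CN − 10 with CN=90.196 → S = 25/23 ≈ 1.087 in
Ia = 0.2·(25/23) = 5/23 in ≈ 0.217 in
Excess rainfall: 10.410 − 0.217 = 10.193 in; P > Ia so Q > 0
Runoff Q = (P−Ia)²/(P−Ia+S) = (10.193)²/(10.193+1.087) = 549574249/59668900 ≈ 9.210 in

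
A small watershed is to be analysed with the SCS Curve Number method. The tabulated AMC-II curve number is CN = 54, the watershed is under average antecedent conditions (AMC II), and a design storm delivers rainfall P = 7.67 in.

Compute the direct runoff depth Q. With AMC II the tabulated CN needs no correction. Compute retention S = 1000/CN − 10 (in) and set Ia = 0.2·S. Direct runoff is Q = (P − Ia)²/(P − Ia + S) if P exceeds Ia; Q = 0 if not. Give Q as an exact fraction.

Q = 259499881/105594300 in ≈ 2.458 in

AMC II — tabulated CN = 54 applies directly.
S = 1000/54 − 10 = 230/27 in ≈ 8.519 in
Initial abstraction Ia = S/5 = (230/27)/5 = 46/27 ≈ 1.704 in
P − Ia = 7.670 − 1.704 = 16109/2700 ≈ 5.966 in (> 0, runoff occurs)
Q: (16109/2700)² ÷ (39109/2700) = 259499881/105594300 in (≈ 2.458 in)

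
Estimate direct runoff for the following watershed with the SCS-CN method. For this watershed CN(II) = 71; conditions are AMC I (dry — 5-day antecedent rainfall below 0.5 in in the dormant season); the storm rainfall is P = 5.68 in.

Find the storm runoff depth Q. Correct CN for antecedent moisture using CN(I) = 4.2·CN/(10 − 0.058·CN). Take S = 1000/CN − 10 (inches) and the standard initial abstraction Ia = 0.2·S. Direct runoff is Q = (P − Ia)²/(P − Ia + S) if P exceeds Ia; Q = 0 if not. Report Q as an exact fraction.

Dry (AMC I): CN(I) = 4.2·71/(10 − 0.058·71) = (1491/5)/(2941/500) = 149100/2941 ≈ 50.697
S = 1000/(149100/2941) − 10 = 14500/1491 in ≈ 9.725 in
Ia = 0.2·(14500/1491) = 2900/1491 in ≈ 1.945 in
Since P=5.680 > Ia=1.945: effective rainfall P−Ia = 139222/37275 in
Runoff Q = (P−Ia)²/(P−Ia+S) = (3.735)²/(3.735+9.725) = 9691382642/9350843775 ≈ 1.036 in

Q = 9691382642/9350843775 in ≈ 1.036 in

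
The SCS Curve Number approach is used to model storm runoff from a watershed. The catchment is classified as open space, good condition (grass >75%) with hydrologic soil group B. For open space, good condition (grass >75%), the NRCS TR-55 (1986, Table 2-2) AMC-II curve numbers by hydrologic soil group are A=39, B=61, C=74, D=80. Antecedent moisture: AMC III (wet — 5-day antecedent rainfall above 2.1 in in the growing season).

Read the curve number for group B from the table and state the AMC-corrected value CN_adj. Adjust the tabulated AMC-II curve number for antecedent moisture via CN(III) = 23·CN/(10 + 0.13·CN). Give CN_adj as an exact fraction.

NRCS table: open space, good condition (grass >75%), soil group B → CN(II) = 61
Wet (AMC III): CN(III) = 23·61/(10 + 0.13·61) = 1403/(1793/100) = 140300/1793 ≈ 78.249

CN_adj = 140300/1793 ≈ 78.249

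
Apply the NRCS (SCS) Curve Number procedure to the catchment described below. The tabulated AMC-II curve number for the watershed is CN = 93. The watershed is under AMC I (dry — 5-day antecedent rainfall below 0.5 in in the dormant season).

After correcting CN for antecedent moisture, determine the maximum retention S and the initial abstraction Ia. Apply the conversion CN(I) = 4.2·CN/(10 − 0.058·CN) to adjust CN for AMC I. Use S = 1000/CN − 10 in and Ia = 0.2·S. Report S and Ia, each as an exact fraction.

Dry (AMC I): CN(I) = 4.2·93/(10 − 0.058·93) = (1953/5)/(2303/500) = 27900/329 ≈ 84.802
Retention S: 1000/CN − 10 with CN=84.802 → S = 500/279 ≈ 1.792 in
Ia = 0.2S: 0.2·1.792 = 0.358 in (exactly 100/279)

S = 500/279 in ≈ 1.792 in; Ia = 100/279 in ≈ 0.358 in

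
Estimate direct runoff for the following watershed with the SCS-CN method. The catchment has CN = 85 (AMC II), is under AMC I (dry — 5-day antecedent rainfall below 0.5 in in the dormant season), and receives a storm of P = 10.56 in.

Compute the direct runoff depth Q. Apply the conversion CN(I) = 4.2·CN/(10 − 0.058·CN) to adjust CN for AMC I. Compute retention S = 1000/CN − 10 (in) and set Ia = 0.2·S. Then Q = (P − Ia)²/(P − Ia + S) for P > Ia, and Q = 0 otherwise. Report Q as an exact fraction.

Q = 104516882/15401575 in ≈ 6.786 in

Adjust CN=85 to AMC I: 4.2·85/(10 − 0.058·85) → 357 ÷ (507/100) = 11900/169 ≈ 70.414
S = 1000/(11900/169) − 10 = 500/119 in ≈ 4.202 in
Ia = 0.2S: 0.2·4.202 = 0.840 in (exactly 100/119)
Excess rainfall: 10.560 − 0.840 = 9.720 in; P > Ia so Q > 0
Runoff Q = (P−Ia)²/(P−Ia+S) = (9.720)²/(9.720+4.202) = 104516882/15401575 ≈ 6.786 in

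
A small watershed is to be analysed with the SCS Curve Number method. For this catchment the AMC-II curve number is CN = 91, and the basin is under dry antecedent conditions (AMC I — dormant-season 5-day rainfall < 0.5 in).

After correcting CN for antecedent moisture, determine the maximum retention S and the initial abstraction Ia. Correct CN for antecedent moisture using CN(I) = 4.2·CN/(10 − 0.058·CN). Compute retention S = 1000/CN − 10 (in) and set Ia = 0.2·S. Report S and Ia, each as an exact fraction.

S = 1500/637 in ≈ 2.355 in; Ia = 300/637 in ≈ 0.471 in

Dry (AMC I): CN(I) = 4.2·91/(10 − 0.058·91) = (1911/5)/(2361/500) = 63700/787 ≈ 80.940
Max retention: S = 1000/(63700/787) − 10 = 1500/637 in (≈ 2.355 in)
Ia = 0.2S: 0.2·2.355 = 0.471 in (exactly 300/637)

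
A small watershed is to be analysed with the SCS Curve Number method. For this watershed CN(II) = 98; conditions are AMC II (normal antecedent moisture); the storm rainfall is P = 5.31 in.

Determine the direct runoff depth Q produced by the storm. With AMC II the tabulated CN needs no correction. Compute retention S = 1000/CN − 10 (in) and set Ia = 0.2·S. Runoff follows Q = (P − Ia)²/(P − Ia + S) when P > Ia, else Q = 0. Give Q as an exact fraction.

CN(II) = 98; AMC II needs no correction.
Retention S: 1000/CN − 10 with CN=98.000 → S = 10/49 ≈ 0.204 in
Ia = 0.2S: 0.2·0.204 = 0.041 in (exactly 2/49)
Since P=5.310 > Ia=0.041: effective rainfall P−Ia = 25819/4900 in
Q = (25819/4900)²/((25819/4900) + 10/49) = (666620761/24010000)/(26819/4900) = 666620761/131413100 in ≈ 5.073 in

Q = 666620761/131413100 in ≈ 5.073 in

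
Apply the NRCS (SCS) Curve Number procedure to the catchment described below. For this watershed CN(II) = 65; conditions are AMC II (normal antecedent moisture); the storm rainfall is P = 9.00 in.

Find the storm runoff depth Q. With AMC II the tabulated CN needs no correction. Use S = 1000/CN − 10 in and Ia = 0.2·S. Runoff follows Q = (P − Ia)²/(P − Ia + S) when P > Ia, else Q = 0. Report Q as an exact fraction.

AMC II — tabulated CN = 65 applies directly.
Retention S: 1000/CN − 10 with CN=65.000 → S = 70/13 ≈ 5.385 in
Initial abstraction Ia = S/5 = (70/13)/5 = 14/13 ≈ 1.077 in
Since P=9.000 > Ia=1.077: effective rainfall P−Ia = 103/13 in
Q: (103/13)² ÷ (173/13) = 10609/2249 in (≈ 4.717 in)

Q = 10609/2249 in ≈ 4.717 in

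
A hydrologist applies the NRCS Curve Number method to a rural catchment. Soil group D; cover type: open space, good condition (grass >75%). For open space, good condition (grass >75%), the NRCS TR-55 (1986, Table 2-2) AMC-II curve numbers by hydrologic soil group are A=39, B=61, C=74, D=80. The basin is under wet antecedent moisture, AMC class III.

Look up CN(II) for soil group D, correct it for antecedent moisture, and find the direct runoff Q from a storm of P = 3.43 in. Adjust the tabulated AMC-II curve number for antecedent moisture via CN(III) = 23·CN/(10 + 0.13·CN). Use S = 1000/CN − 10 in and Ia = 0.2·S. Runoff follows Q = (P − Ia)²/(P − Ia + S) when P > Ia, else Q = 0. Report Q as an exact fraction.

Q = 54597321/22744700 in ≈ 2.400 in

NRCS table: open space, good condition (grass >75%), soil group D → CN(II) = 80
CN(III) from CN(II)=80: (23·80)/(10 + 0.13·80) = 4600/51 ≈ 90.196
Retention S: 1000/CN − 10 with CN=90.196 → S = 25/23 ≈ 1.087 in
Ia = 0.2S: 0.2·1.087 = 0.217 in (exactly 5/23)
Excess rainfall: 3.430 − 0.217 = 3.213 in; P > Ia so Q > 0
Runoff Q = (P−Ia)²/(P−Ia+S) = (3.213)²/(3.213+1.087) = 54597321/22744700 ≈ 2.400 in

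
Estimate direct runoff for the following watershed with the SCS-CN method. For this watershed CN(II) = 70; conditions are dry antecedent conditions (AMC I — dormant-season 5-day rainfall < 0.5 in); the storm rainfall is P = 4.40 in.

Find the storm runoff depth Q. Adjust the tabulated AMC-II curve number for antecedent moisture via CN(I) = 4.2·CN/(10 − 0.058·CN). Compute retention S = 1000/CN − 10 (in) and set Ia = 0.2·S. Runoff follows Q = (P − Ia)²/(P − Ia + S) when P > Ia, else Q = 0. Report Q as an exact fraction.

Dry (AMC I): CN(I) = 4.2·70/(10 − 0.058·70) = 294/(297/50) = 4900/99 ≈ 49.495
S = 1000/(4900/99) − 10 = 500/49 in ≈ 10.204 in
Initial abstraction Ia = S/5 = (500/49)/5 = 100/49 ≈ 2.041 in
Excess rainfall: 4.400 − 2.041 = 2.359 in; P > Ia so Q > 0
Runoff Q = (P−Ia)²/(P−Ia+S) = (2.359)²/(2.359+10.204) = 167042/377055 ≈ 0.443 in

Q = 167042/377055 in ≈ 0.443 in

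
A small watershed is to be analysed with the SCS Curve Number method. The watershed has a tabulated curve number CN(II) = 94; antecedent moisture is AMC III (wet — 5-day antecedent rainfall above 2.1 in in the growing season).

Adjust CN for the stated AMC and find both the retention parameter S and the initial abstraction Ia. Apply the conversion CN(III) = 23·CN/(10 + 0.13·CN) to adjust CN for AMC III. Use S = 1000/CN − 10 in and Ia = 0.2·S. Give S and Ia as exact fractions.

Adjust CN=94 to AMC III: 23·94/(10 + 0.13·94) → 2162 ÷ (1111/50) = 108100/1111 ≈ 97.300
Max retention: S = 1000/(108100/1111) − 10 = 300/1081 in (≈ 0.278 in)
Initial abstraction Ia = S/5 = (300/1081)/5 = 60/1081 ≈ 0.056 in

S = 300/1081 in ≈ 0.278 in; Ia = 60/1081 in ≈ 0.056 in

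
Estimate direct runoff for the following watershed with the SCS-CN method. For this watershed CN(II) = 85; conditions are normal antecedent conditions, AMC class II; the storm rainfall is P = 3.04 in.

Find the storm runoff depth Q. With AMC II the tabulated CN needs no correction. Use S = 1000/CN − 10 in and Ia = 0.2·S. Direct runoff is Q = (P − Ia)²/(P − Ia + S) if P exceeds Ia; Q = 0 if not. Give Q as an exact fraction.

Q = 326041/201025 in ≈ 1.622 in

CN(II) = 85; AMC II needs no correction.
Retention S: 1000/CN − 10 with CN=85.000 → S = 30/17 ≈ 1.765 in
Ia = 0.2S: 0.2·1.765 = 0.353 in (exactly 6/17)
Excess rainfall: 3.040 − 0.353 = 2.687 in; P > Ia so Q > 0
Q = (1142/425)²/((1142/425) + 30/17) = (1304164/180625)/(1892/425) = 326041/201025 in ≈ 1.622 in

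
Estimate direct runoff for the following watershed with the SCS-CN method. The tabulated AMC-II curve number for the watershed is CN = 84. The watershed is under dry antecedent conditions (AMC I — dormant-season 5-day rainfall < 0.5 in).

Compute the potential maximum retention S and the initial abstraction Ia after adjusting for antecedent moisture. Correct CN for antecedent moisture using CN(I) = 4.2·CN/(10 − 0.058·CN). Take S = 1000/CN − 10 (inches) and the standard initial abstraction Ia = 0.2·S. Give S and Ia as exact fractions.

Adjust CN=84 to AMC I: 4.2·84/(10 − 0.058·84) → (1764/5) ÷ (641/125) = 44100/641 ≈ 68.799
S = 1000/(44100/641) − 10 = 2000/441 in ≈ 4.535 in
Ia = 0.2·(2000/441) = 400/441 in ≈ 0.907 in

S = 2000/441 in ≈ 4.535 in; Ia = 400/441 in ≈ 0.907 in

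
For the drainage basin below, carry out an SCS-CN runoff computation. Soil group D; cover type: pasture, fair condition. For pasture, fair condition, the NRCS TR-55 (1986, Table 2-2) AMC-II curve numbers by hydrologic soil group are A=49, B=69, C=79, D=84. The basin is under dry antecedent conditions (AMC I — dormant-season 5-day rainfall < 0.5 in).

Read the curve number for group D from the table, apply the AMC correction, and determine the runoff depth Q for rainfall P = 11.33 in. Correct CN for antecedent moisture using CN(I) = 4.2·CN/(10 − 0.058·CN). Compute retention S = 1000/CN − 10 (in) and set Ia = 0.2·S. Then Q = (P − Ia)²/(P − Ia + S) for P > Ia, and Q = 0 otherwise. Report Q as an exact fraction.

Q = 211280880409/29090697300 in ≈ 7.263 in

NRCS table: pasture, fair condition, soil group D → CN(II) = 84
Dry (AMC I): CN(I) = 4.2·84/(10 − 0.058·84) = (1764/5)/(641/125) = 44100/641 ≈ 68.799
Max retention: S = 1000/(44100/641) − 10 = 2000/441 in (≈ 4.535 in)
Initial abstraction Ia = S/5 = (2000/441)/5 = 400/441 ≈ 0.907 in
Excess rainfall: 11.330 − 0.907 = 10.423 in; P > Ia so Q > 0
Q: (459653/44100)² ÷ (659653/44100) = 211280880409/29090697300 in (≈ 7.263 in)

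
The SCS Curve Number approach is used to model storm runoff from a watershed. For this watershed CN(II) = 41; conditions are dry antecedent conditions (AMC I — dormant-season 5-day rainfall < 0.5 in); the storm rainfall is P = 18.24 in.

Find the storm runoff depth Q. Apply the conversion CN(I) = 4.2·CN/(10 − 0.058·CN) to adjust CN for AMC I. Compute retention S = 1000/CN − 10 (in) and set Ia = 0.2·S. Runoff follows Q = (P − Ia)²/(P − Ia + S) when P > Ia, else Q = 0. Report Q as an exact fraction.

Q = 7510231682/2643851175 in ≈ 2.841 in

Dry (AMC I): CN(I) = 4.2·41/(10 − 0.058·41) = (861/5)/(3811/500) = 86100/3811 ≈ 22.592
S = 1000/(86100/3811) − 10 = 29500/861 in ≈ 34.262 in
Ia = 0.2S: 0.2·34.262 = 6.852 in (exactly 5900/861)
Since P=18.240 > Ia=6.852: effective rainfall P−Ia = 245116/21525 in
Q = (245116/21525)²/((245116/21525) + 29500/861) = (60081853456/463325625)/(982616/21525) = 7510231682/2643851175 in ≈ 2.841 in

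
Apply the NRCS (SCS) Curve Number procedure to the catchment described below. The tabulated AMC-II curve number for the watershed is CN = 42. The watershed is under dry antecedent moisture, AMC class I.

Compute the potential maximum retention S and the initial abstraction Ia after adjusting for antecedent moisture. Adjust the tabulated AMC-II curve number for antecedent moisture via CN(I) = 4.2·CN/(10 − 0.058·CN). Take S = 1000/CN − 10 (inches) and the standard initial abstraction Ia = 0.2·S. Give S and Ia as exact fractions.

S = 14500/441 in ≈ 32.880 in; Ia = 2900/441 in ≈ 6.576 in

Adjust CN=42 to AMC I: 4.2·42/(10 − 0.058·42) → (882/5) ÷ (1891/250) = 44100/1891 ≈ 23.321
S = 1000/(44100/1891) − 10 = 14500/441 in ≈ 32.880 in
Ia = 0.2S: 0.2·32.880 = 6.576 in (exactly 2900/441)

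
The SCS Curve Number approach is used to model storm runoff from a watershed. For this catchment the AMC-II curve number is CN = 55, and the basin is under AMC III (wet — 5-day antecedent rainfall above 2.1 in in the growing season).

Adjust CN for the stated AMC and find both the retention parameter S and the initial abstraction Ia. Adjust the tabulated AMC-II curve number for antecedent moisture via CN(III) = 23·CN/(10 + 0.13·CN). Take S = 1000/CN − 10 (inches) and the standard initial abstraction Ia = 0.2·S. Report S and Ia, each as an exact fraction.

S = 900/253 in ≈ 3.557 in; Ia = 180/253 in ≈ 0.711 in

Adjust CN=55 to AMC III: 23·55/(10 + 0.13·55) → 1265 ÷ (343/20) = 25300/343 ≈ 73.761
S = 1000/(25300/343) − 10 = 900/253 in ≈ 3.557 in
Ia = 0.2·(900/253) = 180/253 in ≈ 0.711 in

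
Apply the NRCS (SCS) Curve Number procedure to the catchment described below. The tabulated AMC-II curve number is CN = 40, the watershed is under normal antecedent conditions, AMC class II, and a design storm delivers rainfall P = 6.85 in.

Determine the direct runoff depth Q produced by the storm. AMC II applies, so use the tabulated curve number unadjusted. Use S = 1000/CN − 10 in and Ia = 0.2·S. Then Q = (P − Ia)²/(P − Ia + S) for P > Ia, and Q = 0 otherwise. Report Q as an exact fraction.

AMC II — tabulated CN = 40 applies directly.
Retention S: 1000/CN − 10 with CN=40.000 → S = 15 ≈ 15.000 in
Ia = 0.2·15 = 3 in ≈ 3.000 in
Excess rainfall: 6.850 − 3.000 = 3.850 in; P > Ia so Q > 0
Q: (77/20)² ÷ (377/20) = 5929/7540 in (≈ 0.786 in)

Q = 5929/7540 in ≈ 0.786 in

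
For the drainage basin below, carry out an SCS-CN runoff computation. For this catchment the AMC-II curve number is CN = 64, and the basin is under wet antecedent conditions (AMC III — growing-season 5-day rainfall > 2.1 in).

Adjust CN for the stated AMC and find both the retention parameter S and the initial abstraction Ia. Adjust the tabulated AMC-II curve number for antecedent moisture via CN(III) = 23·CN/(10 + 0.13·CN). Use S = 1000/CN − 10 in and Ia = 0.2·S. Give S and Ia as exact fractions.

S = 225/92 in ≈ 2.446 in; Ia = 45/92 in ≈ 0.489 in

Adjust CN=64 to AMC III: 23·64/(10 + 0.13·64) → 1472 ÷ (458/25) = 18400/229 ≈ 80.349
Max retention: S = 1000/(18400/229) − 10 = 225/92 in (≈ 2.446 in)
Ia = 0.2S: 0.2·2.446 = 0.489 in (exactly 45/92)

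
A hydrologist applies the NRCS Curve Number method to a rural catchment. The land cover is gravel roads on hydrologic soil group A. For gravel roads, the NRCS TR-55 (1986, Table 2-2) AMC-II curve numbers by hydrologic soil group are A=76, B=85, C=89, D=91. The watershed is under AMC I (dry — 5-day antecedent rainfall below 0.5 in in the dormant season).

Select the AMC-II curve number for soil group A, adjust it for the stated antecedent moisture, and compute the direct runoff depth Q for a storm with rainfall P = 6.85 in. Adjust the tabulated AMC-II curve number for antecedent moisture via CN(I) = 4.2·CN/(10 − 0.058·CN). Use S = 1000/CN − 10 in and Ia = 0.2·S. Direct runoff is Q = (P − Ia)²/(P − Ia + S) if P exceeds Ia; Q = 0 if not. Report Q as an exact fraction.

Q = 202236841/91027860 in ≈ 2.222 in

NRCS table: gravel roads, soil group A → CN(II) = 76
Adjust CN=76 to AMC I: 4.2·76/(10 − 0.058·76) → (1596/5) ÷ (699/125) = 13300/233 ≈ 57.082
Retention S: 1000/CN − 10 with CN=57.082 → S = 1000/133 ≈ 7.519 in
Ia = 0.2·(1000/133) = 200/133 in ≈ 1.504 in
Excess rainfall: 6.850 − 1.504 = 5.346 in; P > Ia so Q > 0
Runoff Q = (P−Ia)²/(P−Ia+S) = (5.346)²/(5.346+7.519) = 202236841/91027860 ≈ 2.222 in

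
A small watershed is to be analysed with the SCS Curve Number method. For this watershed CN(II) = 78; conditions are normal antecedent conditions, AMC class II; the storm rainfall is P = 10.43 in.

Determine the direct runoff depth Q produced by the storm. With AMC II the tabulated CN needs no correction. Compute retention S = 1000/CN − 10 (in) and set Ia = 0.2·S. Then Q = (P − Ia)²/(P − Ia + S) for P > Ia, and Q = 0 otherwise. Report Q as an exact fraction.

CN(II) = 78; AMC II needs no correction.
Retention S: 1000/CN − 10 with CN=78.000 → S = 110/39 ≈ 2.821 in
Initial abstraction Ia = S/5 = (110/39)/5 = 22/39 ≈ 0.564 in
Excess rainfall: 10.430 − 0.564 = 9.866 in; P > Ia so Q > 0
Q = (38477/3900)²/((38477/3900) + 110/39) = (1480479529/15210000)/(49477/3900) = 1480479529/192960300 in ≈ 7.672 in

Q = 1480479529/192960300 in ≈ 7.672 in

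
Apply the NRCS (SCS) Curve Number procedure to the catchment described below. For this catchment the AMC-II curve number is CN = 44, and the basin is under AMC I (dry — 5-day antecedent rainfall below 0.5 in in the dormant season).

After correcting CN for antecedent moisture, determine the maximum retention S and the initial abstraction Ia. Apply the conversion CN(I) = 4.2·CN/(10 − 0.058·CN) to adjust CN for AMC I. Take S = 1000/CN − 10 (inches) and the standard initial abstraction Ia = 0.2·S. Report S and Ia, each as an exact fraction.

S = 1000/33 in ≈ 30.303 in; Ia = 200/33 in ≈ 6.061 in

CN(I) from CN(II)=44: (4.2·44)/(10 − 0.058·44) = 3300/133 ≈ 24.812
Max retention: S = 1000/(3300/133) − 10 = 1000/33 in (≈ 30.303 in)
Initial abstraction Ia = S/5 = (1000/33)/5 = 200/33 ≈ 6.061 in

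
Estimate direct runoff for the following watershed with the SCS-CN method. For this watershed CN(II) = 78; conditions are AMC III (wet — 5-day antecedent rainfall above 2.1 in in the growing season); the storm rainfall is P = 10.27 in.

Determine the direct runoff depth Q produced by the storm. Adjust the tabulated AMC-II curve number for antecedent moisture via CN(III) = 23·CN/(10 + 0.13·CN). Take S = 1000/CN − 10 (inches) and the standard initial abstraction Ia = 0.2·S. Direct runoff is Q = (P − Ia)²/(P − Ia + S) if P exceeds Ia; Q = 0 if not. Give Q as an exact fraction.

Q = 808594809961/90526944300 in ≈ 8.932 in

Adjust CN=78 to AMC III: 23·78/(10 + 0.13·78) → 1794 ÷ (1007/50) = 89700/1007 ≈ 89.076
Max retention: S = 1000/(89700/1007) − 10 = 1100/897 in (≈ 1.226 in)
Ia = 0.2·(1100/897) = 220/897 in ≈ 0.245 in
Excess rainfall: 10.270 − 0.245 = 10.025 in; P > Ia so Q > 0
Runoff Q = (P−Ia)²/(P−Ia+S) = (10.025)²/(10.025+1.226) = 808594809961/90526944300 ≈ 8.932 in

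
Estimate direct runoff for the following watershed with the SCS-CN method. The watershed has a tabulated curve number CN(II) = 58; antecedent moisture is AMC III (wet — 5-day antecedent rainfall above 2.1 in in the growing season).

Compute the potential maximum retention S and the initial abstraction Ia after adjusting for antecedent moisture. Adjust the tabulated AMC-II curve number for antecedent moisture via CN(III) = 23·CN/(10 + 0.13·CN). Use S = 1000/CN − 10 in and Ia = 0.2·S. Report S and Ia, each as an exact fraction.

Wet (AMC III): CN(III) = 23·58/(10 + 0.13·58) = 1334/(877/50) = 66700/877 ≈ 76.055
S = 1000/(66700/877) − 10 = 2100/667 in ≈ 3.148 in
Initial abstraction Ia = S/5 = (2100/667)/5 = 420/667 ≈ 0.630 in

S = 2100/667 in ≈ 3.148 in; Ia = 420/667 in ≈ 0.630 in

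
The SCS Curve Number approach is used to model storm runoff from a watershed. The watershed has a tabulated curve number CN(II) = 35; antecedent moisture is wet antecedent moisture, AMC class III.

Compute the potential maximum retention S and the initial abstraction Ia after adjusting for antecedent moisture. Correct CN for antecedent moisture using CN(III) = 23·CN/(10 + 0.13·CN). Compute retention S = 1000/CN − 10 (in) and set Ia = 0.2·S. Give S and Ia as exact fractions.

Wet (AMC III): CN(III) = 23·35/(10 + 0.13·35) = 805/(291/20) = 16100/291 ≈ 55.326
Retention S: 1000/CN − 10 with CN=55.326 → S = 1300/161 ≈ 8.075 in
Ia = 0.2·(1300/161) = 260/161 in ≈ 1.615 in

S = 1300/161 in ≈ 8.075 in; Ia = 260/161 in ≈ 1.615 in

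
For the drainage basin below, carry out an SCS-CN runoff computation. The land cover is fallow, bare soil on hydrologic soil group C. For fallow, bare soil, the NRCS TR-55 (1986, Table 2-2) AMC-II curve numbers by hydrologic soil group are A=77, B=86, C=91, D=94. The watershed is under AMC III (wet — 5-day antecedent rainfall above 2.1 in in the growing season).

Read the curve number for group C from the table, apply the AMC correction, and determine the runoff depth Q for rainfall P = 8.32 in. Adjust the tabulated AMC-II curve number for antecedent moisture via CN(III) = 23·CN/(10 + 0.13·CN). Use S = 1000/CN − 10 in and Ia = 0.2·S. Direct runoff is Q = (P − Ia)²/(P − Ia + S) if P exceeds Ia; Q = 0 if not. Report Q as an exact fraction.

Q = 11601659521/1482576550 in ≈ 7.825 in

NRCS table: fallow, bare soil, soil group C → CN(II) = 91
CN(III) from CN(II)=91: (23·91)/(10 + 0.13·91) = 209300/2183 ≈ 95.877
Retention S: 1000/CN − 10 with CN=95.877 → S = 900/2093 ≈ 0.430 in
Initial abstraction Ia = S/5 = (900/2093)/5 = 180/2093 ≈ 0.086 in
Since P=8.320 > Ia=0.086: effective rainfall P−Ia = 430844/52325 in
Runoff Q = (P−Ia)²/(P−Ia+S) = (8.234)²/(8.234+0.430) = 11601659521/1482576550 ≈ 7.825 in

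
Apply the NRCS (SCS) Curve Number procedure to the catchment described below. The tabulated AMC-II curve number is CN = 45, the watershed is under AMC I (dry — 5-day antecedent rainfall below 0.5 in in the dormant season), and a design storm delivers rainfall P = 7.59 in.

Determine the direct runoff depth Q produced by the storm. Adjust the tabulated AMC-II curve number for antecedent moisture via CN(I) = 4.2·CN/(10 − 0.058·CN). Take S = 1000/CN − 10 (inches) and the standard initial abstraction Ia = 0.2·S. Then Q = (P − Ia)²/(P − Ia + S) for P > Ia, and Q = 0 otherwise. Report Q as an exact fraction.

Q = 101724491/1002474900 in ≈ 0.101 in

CN(I) from CN(II)=45: (4.2·45)/(10 − 0.058·45) = 18900/739 ≈ 25.575
Retention S: 1000/CN − 10 with CN=25.575 → S = 5500/189 ≈ 29.101 in
Ia = 0.2S: 0.2·29.101 = 5.820 in (exactly 1100/189)
Excess rainfall: 7.590 − 5.820 = 1.770 in; P > Ia so Q > 0
Q: (33451/18900)² ÷ (583451/18900) = 101724491/1002474900 in (≈ 0.101 in)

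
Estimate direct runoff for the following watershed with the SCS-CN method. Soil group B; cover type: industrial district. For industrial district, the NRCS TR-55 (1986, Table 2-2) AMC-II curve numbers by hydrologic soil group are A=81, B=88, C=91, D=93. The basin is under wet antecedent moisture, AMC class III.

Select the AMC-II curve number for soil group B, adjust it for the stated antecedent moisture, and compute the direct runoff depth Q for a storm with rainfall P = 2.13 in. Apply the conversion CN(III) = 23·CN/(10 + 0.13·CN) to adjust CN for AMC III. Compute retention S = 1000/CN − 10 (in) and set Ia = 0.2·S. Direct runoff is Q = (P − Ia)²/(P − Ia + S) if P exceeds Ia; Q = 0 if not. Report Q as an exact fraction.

NRCS table: industrial district, soil group B → CN(II) = 88
Adjust CN=88 to AMC III: 23·88/(10 + 0.13·88) → 2024 ÷ (536/25) = 6325/67 ≈ 94.403
Retention S: 1000/CN − 10 with CN=94.403 → S = 150/253 ≈ 0.593 in
Ia = 0.2·(150/253) = 30/253 in ≈ 0.119 in
Excess rainfall: 2.130 − 0.119 = 2.011 in; P > Ia so Q > 0
Q: (50889/25300)² ÷ (65889/25300) = 287743369/185221300 in (≈ 1.554 in)

Q = 287743369/185221300 in ≈ 1.554 in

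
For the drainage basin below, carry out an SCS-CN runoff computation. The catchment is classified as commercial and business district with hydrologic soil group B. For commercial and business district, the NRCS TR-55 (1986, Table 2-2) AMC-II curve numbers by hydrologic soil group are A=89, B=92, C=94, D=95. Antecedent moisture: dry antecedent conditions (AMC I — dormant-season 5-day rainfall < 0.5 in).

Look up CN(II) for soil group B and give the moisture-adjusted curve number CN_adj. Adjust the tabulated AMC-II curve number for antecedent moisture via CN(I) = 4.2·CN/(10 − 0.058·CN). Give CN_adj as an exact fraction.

NRCS table: commercial and business district, soil group B → CN(II) = 92
CN(I) from CN(II)=92: (4.2·92)/(10 − 0.058·92) = 48300/583 ≈ 82.847

CN_adj = 48300/583 ≈ 82.847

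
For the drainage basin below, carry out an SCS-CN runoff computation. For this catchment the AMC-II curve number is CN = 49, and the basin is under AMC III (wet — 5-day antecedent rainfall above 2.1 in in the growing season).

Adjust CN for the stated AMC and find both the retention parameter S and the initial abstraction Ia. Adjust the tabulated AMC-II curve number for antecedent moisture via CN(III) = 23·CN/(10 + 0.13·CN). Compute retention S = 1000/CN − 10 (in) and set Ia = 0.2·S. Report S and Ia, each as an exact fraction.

Adjust CN=49 to AMC III: 23·49/(10 + 0.13·49) → 1127 ÷ (1637/100) = 112700/1637 ≈ 68.845
Retention S: 1000/CN − 10 with CN=68.845 → S = 5100/1127 ≈ 4.525 in
Ia = 0.2S: 0.2·4.525 = 0.905 in (exactly 1020/1127)

S = 5100/1127 in ≈ 4.525 in; Ia = 1020/1127 in ≈ 0.905 in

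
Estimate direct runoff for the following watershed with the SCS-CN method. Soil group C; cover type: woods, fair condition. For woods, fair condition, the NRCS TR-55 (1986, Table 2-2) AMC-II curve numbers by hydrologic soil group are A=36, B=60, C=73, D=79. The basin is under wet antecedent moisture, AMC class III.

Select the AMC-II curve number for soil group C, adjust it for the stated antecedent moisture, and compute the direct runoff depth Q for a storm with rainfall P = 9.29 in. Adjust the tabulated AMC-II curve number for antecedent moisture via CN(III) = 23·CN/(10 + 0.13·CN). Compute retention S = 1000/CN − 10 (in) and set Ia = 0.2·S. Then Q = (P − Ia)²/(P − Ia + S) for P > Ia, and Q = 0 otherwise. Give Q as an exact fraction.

NRCS table: woods, fair condition, soil group C → CN(II) = 73
CN(III) from CN(II)=73: (23·73)/(10 + 0.13·73) = 167900/1949 ≈ 86.147
S = 1000/(167900/1949) − 10 = 2700/1679 in ≈ 1.608 in
Initial abstraction Ia = S/5 = (2700/1679)/5 = 540/1679 ≈ 0.322 in
Since P=9.290 > Ia=0.322: effective rainfall P−Ia = 1505791/167900 in
Runoff Q = (P−Ia)²/(P−Ia+S) = (8.968)²/(8.968+1.608) = 2267406535681/298155308900 ≈ 7.605 in

Q = 2267406535681/298155308900 in ≈ 7.605 in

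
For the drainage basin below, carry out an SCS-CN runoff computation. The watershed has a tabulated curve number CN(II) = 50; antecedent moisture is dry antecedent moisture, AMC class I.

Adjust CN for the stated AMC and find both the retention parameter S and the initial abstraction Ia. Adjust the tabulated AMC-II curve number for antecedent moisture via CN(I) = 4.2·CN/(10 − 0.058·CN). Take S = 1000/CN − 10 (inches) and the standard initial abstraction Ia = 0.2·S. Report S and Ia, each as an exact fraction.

S = 500/21 in ≈ 23.810 in; Ia = 100/21 in ≈ 4.762 in

Dry (AMC I): CN(I) = 4.2·50/(10 − 0.058·50) = 210/(71/10) = 2100/71 ≈ 29.577
Max retention: S = 1000/(2100/71) − 10 = 500/21 in (≈ 23.810 in)
Initial abstraction Ia = S/5 = (500/21)/5 = 100/21 ≈ 4.762 in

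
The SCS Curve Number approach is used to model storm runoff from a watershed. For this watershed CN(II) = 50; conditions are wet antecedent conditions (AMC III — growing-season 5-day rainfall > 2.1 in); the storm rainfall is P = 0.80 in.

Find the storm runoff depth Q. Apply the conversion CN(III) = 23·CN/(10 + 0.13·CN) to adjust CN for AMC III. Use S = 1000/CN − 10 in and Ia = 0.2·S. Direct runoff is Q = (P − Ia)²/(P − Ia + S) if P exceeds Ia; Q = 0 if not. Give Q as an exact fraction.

CN(III) from CN(II)=50: (23·50)/(10 + 0.13·50) = 2300/33 ≈ 69.697
S = 1000/(2300/33) − 10 = 100/23 in ≈ 4.348 in
Initial abstraction Ia = S/5 = (100/23)/5 = 20/23 ≈ 0.870 in
P = 0.800 ≤ Ia = 0.870 in: entire storm abstracted, Q = 0.

Q = 0 in ≈ 0.000 in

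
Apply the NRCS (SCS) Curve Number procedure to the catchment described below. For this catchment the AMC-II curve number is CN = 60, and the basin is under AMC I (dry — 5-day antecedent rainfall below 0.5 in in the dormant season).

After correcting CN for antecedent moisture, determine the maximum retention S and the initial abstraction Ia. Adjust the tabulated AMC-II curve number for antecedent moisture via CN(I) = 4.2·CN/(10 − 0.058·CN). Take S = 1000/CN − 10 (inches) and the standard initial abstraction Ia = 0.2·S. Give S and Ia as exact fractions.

Adjust CN=60 to AMC I: 4.2·60/(10 − 0.058·60) → 252 ÷ (163/25) = 6300/163 ≈ 38.650
Retention S: 1000/CN − 10 with CN=38.650 → S = 1000/63 ≈ 15.873 in
Ia = 0.2·(1000/63) = 200/63 in ≈ 3.175 in

S = 1000/63 in ≈ 15.873 in; Ia = 200/63 in ≈ 3.175 in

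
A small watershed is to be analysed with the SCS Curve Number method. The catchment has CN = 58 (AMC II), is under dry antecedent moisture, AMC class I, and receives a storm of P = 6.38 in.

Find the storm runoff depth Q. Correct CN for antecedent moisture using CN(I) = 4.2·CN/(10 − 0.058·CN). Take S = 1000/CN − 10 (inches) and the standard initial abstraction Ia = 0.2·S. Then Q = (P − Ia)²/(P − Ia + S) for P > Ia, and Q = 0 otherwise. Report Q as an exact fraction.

Dry (AMC I): CN(I) = 4.2·58/(10 − 0.058·58) = (1218/5)/(1659/250) = 2900/79 ≈ 36.709
Retention S: 1000/CN − 10 with CN=36.709 → S = 500/29 ≈ 17.241 in
Ia = 0.2·(500/29) = 100/29 in ≈ 3.448 in
P − Ia = 6.380 − 3.448 = 4251/1450 ≈ 2.932 in (> 0, runoff occurs)
Runoff Q = (P−Ia)²/(P−Ia+S) = (2.932)²/(2.932+17.241) = 18071001/42413950 ≈ 0.426 in

Q = 18071001/42413950 in ≈ 0.426 in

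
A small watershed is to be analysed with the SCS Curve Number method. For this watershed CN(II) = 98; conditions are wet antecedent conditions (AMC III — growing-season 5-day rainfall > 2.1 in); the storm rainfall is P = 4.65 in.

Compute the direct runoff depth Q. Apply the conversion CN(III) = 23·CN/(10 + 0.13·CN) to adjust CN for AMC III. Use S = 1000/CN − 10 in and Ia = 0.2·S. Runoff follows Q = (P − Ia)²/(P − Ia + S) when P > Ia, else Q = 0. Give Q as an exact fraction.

CN(III) from CN(II)=98: (23·98)/(10 + 0.13·98) = 112700/1137 ≈ 99.120
Retention S: 1000/CN − 10 with CN=99.120 → S = 100/1127 ≈ 0.089 in
Ia = 0.2S: 0.2·0.089 = 0.018 in (exactly 20/1127)
Since P=4.650 > Ia=0.018: effective rainfall P−Ia = 104411/22540 in
Runoff Q = (P−Ia)²/(P−Ia+S) = (4.632)²/(4.632+0.089) = 10901656921/2398503940 ≈ 4.545 in

Q = 10901656921/2398503940 in ≈ 4.545 in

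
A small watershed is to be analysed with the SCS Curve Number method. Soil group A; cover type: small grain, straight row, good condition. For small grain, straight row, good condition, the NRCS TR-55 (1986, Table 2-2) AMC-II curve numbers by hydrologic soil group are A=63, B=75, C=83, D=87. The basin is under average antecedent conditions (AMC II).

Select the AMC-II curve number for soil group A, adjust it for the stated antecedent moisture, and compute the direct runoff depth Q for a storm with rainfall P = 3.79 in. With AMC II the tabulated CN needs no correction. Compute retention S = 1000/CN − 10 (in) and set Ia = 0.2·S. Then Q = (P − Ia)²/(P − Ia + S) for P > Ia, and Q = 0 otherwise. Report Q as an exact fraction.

Q = 271491529/336905100 in ≈ 0.806 in

NRCS table: small grain, straight row, good condition, soil group A → CN(II) = 63
CN(II) = 63; AMC II needs no correction.
S = 1000/63 − 10 = 370/63 in ≈ 5.873 in
Initial abstraction Ia = S/5 = (370/63)/5 = 74/63 ≈ 1.175 in
Since P=3.790 > Ia=1.175: effective rainfall P−Ia = 16477/6300 in
Q: (16477/6300)² ÷ (53477/6300) = 271491529/336905100 in (≈ 0.806 in)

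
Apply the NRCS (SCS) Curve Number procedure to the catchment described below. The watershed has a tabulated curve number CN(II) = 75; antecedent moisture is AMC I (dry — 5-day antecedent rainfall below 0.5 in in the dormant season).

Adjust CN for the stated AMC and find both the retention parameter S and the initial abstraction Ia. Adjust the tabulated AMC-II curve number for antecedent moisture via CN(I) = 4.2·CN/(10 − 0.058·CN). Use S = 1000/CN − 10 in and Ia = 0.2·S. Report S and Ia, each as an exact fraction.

S = 500/63 in ≈ 7.937 in; Ia = 100/63 in ≈ 1.587 in

Adjust CN=75 to AMC I: 4.2·75/(10 − 0.058·75) → 315 ÷ (113/20) = 6300/113 ≈ 55.752
Retention S: 1000/CN − 10 with CN=55.752 → S = 500/63 ≈ 7.937 in
Ia = 0.2S: 0.2·7.937 = 1.587 in (exactly 100/63)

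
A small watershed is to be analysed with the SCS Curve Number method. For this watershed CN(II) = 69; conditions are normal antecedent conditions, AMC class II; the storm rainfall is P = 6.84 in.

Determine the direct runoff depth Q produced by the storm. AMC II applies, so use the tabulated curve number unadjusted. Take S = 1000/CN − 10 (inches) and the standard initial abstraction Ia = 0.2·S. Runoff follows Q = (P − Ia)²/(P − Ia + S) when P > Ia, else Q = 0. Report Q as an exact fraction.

Q = 105042001/31048275 in ≈ 3.383 in

CN(II) = 69; AMC II needs no correction.
S = 1000/69 − 10 = 310/69 in ≈ 4.493 in
Initial abstraction Ia = S/5 = (310/69)/5 = 62/69 ≈ 0.899 in
Excess rainfall: 6.840 − 0.899 = 5.941 in; P > Ia so Q > 0
Runoff Q = (P−Ia)²/(P−Ia+S) = (5.941)²/(5.941+4.493) = 105042001/31048275 ≈ 3.383 in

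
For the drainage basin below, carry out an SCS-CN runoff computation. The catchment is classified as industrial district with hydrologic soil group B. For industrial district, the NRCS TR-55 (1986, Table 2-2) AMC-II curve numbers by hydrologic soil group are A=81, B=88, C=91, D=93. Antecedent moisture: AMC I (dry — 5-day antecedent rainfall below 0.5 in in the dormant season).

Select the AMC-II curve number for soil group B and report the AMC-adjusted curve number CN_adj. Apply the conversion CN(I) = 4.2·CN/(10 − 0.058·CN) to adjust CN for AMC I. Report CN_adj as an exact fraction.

NRCS table: industrial district, soil group B → CN(II) = 88
CN(I) from CN(II)=88: (4.2·88)/(10 − 0.058·88) = 3850/51 ≈ 75.490

CN_adj = 3850/51 ≈ 75.490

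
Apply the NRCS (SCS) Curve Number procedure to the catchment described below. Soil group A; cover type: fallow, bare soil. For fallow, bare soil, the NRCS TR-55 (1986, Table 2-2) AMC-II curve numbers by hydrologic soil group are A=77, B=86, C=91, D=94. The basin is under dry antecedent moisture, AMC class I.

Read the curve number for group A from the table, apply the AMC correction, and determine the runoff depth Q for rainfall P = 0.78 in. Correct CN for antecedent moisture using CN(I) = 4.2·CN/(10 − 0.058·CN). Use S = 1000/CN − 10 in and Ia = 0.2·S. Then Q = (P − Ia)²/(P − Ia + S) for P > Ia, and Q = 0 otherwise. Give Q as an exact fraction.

NRCS table: fallow, bare soil, soil group A → CN(II) = 77
Dry (AMC I): CN(I) = 4.2·77/(10 − 0.058·77) = (1617/5)/(2767/500) = 161700/2767 ≈ 58.439
Max retention: S = 1000/(161700/2767) − 10 = 11500/1617 in (≈ 7.112 in)
Ia = 0.2S: 0.2·7.112 = 1.422 in (exactly 2300/1617)
P = 0.780 ≤ Ia = 1.422 in: entire storm abstracted, Q = 0.

Q = 0 in ≈ 0.000 in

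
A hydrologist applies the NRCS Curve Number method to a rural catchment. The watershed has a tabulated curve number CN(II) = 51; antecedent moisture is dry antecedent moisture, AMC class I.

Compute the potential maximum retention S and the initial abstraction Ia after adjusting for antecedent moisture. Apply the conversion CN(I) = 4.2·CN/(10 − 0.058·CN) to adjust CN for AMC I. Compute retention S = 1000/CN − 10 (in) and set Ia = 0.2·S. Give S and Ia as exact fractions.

Adjust CN=51 to AMC I: 4.2·51/(10 − 0.058·51) → (1071/5) ÷ (3521/500) = 15300/503 ≈ 30.417
Max retention: S = 1000/(15300/503) − 10 = 3500/153 in (≈ 22.876 in)
Ia = 0.2S: 0.2·22.876 = 4.575 in (exactly 700/153)

S = 3500/153 in ≈ 22.876 in; Ia = 700/153 in ≈ 4.575 in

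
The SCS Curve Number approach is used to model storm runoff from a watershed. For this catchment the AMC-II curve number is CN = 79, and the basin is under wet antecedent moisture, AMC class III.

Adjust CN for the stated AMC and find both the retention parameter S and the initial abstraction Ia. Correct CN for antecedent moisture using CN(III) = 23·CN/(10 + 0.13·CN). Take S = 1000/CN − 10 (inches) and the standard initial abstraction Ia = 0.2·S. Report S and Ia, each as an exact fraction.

Wet (AMC III): CN(III) = 23·79/(10 + 0.13·79) = 1817/(2027/100) = 181700/2027 ≈ 89.640
Retention S: 1000/CN − 10 with CN=89.640 → S = 2100/1817 ≈ 1.156 in
Initial abstraction Ia = S/5 = (2100/1817)/5 = 420/1817 ≈ 0.231 in

S = 2100/1817 in ≈ 1.156 in; Ia = 420/1817 in ≈ 0.231 in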